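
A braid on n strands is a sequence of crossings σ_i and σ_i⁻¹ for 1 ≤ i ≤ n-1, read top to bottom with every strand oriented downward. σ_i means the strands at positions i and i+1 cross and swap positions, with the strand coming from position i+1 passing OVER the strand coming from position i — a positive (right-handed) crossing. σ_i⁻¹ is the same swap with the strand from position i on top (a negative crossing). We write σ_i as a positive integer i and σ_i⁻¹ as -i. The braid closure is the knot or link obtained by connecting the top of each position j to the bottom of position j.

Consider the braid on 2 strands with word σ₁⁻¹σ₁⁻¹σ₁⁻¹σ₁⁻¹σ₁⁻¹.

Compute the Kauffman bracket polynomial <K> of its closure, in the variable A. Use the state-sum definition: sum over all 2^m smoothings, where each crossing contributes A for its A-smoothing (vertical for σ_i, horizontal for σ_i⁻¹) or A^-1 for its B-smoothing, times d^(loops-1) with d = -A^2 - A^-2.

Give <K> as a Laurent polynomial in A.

A^13 - A^9 + A^5 - A - A^-7

Derivation:
Braid: s1^-1 s1^-1 s1^-1 s1^-1 s1^-1 on 2 strands, 5 crossings.
Writhe w = (#positive) - (#negative) = 0 - 5 = -5.
State-sum expansion of <K>. There are 2^5 = 32 states.
For each crossing: s=0 is the vertical smoothing, s=1 horizontal. Crossing k contributes A^(sign_k * (1 - 2*s_k)); loop factor d = -A^2 - A^-2.
  state 00000: A-exp=-5, loops=2, term = A^-5 * d^1
  state 00001: A-exp=-3, loops=1, term = A^-3 * d^0
  state 00010: A-exp=-3, loops=1, term = A^-3 * d^0
  state 00011: A-exp=-1, loops=2, term = A^-1 * d^1
  state 00100: A-exp=-3, loops=1, term = A^-3 * d^0
  state 00101: A-exp=-1, loops=2, term = A^-1 * d^1
  state 00110: A-exp=-1, loops=2, term = A^-1 * d^1
  state 00111: A-exp=+1, loops=3, term = A^1 * d^2
  state 01000: A-exp=-3, loops=1, term = A^-3 * d^0
  state 01001: A-exp=-1, loops=2, term = A^-1 * d^1
  state 01010: A-exp=-1, loops=2, term = A^-1 * d^1
  state 01011: A-exp=+1, loops=3, term = A^1 * d^2
  state 01100: A-exp=-1, loops=2, term = A^-1 * d^1
  state 01101: A-exp=+1, loops=3, term = A^1 * d^2
  state 01110: A-exp=+1, loops=3, term = A^1 * d^2
  state 01111: A-exp=+3, loops=4, term = A^3 * d^3
  state 10000: A-exp=-3, loops=1, term = A^-3 * d^0
  state 10001: A-exp=-1, loops=2, term = A^-1 * d^1
  state 10010: A-exp=-1, loops=2, term = A^-1 * d^1
  state 10011: A-exp=+1, loops=3, term = A^1 * d^2
  state 10100: A-exp=-1, loops=2, term = A^-1 * d^1
  state 10101: A-exp=+1, loops=3, term = A^1 * d^2
  state 10110: A-exp=+1, loops=3, term = A^1 * d^2
  state 10111: A-exp=+3, loops=4, term = A^3 * d^3
  state 11000: A-exp=-1, loops=2, term = A^-1 * d^1
  state 11001: A-exp=+1, loops=3, term = A^1 * d^2
  state 11010: A-exp=+1, loops=3, term = A^1 * d^2
  state 11011: A-exp=+3, loops=4, term = A^3 * d^3
  state 11100: A-exp=+1, loops=3, term = A^1 * d^2
  state 11101: A-exp=+3, loops=4, term = A^3 * d^3
  state 11110: A-exp=+3, loops=4, term = A^3 * d^3
  state 11111: A-exp=+5, loops=5, term = A^5 * d^4
Collect the terms by A-exponent (count of states per loop number):
Powers of d = -A^2 - A^-2: d^2 = A^4 + 2 + A^-4; d^3 = -A^6 - 3*A^2 - 3*A^-2 - A^-6; d^4 = A^8 + 4*A^4 + 6 + 4*A^-4 + A^-8.
  A^5 * (d^4) = A^13 + 4*A^9 + 6*A^5 + 4*A + A^-3
  A^3 * (5*d^3) = -5*A^9 - 15*A^5 - 15*A - 5*A^-3
  A^1 * (10*d^2) = 10*A^5 + 20*A + 10*A^-3
  A^-1 * (10*d) = -10*A - 10*A^-3
  A^-3 * (5) = 5*A^-3
  A^-5 * (d) = -A^-3 - A^-7
Summing the groups: <K> = A^13 - A^9 + A^5 - A - A^-7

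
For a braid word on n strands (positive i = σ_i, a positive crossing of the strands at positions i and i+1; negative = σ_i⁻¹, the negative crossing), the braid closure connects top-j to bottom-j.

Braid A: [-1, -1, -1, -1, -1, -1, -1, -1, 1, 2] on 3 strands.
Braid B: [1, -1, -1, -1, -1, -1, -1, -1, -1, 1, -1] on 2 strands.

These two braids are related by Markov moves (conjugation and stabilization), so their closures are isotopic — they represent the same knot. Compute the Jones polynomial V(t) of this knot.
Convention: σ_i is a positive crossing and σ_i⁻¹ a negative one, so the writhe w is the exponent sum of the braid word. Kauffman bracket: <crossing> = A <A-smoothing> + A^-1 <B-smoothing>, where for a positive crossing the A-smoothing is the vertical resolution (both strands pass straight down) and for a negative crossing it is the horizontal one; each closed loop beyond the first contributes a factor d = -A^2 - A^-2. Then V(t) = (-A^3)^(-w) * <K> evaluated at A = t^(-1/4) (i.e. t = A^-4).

t^-3 + t^-5 - t^-6 + t^-7 - t^-8 + t^-9 - t^-10

Derivation:
Markov-equivalent braids have isotopic closures, hence identical knot invariants. Strip the Markov moves from each word to reach a common short braid β, then compute V(t) once on β.
Braid A: s1^-1 s1^-1 s1^-1 s1^-1 s1^-1 s1^-1 s1^-1 s1^-1 s1 s2 on 3 strands reduces by inverse Markov moves (closure unchanged at each step):
  Destabilize: the word has the form β·s2 where s2 occurs only as the final letter (β ∈ B_2); drop it and the last strand → 2 strands.
  Deconjugate: the word is γ·β·γ⁻¹ with γ = s1^-1 (prefix) and γ⁻¹ = s1 (suffix); strip both.
Reduced to β = s1^-1 s1^-1 s1^-1 s1^-1 s1^-1 s1^-1 s1^-1 on 2 strands, 7 crossings.
Braid B: s1 s1^-1 s1^-1 s1^-1 s1^-1 s1^-1 s1^-1 s1^-1 s1^-1 s1 s1^-1 on 2 strands reduces by inverse Markov moves (closure unchanged at each step):
  Deconjugate: the word is γ·β·γ⁻¹ with γ = s1 s1^-1 (prefix) and γ⁻¹ = s1 s1^-1 (suffix); strip both.
Reduced to β = s1^-1 s1^-1 s1^-1 s1^-1 s1^-1 s1^-1 s1^-1 on 2 strands, 7 crossings.
Both give the same β = s1^-1 s1^-1 s1^-1 s1^-1 s1^-1 s1^-1 s1^-1 on 2 strands, so one state sum suffices:
Braid: s1^-1 s1^-1 s1^-1 s1^-1 s1^-1 s1^-1 s1^-1 on 2 strands, 7 crossings.
Writhe w = (#positive) - (#negative) = 0 - 7 = -7.
State-sum expansion of <K>. There are 2^7 = 128 states.
Each crossing splits two ways (0=vertical, 1=horizontal). The state's weight is A^(#A-smoothings - #B-smoothings) * d^(loops - 1).
Tabulate the states by total A-exponent and number of loops L (A-exp: L × count):
  A^7: L=7 ×1
  A^5: L=6 ×7
  A^3: L=5 ×21
  A^1: L=4 ×35
  A^-1: L=3 ×35
  A^-3: L=2 ×21
  A^-5: L=1 ×7
  A^-7: L=2 ×1
Each group contributes A^e * Σ count * d^(L-1):
Powers of d = -A^2 - A^-2: d^2 = A^4 + 2 + A^-4; d^3 = -A^6 - 3*A^2 - 3*A^-2 - A^-6; d^4 = A^8 + 4*A^4 + 6 + 4*A^-4 + A^-8; d^5 = -A^10 - 5*A^6 - 10*A^2 - 10*A^-2 - 5*A^-6 - A^-10; d^6 = A^12 + 6*A^8 + 15*A^4 + 20 + 15*A^-4 + 6*A^-8 + A^-12.
  A^7 * (d^6) = A^19 + 6*A^15 + 15*A^11 + 20*A^7 + 15*A^3 + 6*A^-1 + A^-5
  A^5 * (7*d^5) = -7*A^15 - 35*A^11 - 70*A^7 - 70*A^3 - 35*A^-1 - 7*A^-5
  A^3 * (21*d^4) = 21*A^11 + 84*A^7 + 126*A^3 + 84*A^-1 + 21*A^-5
  A^1 * (35*d^3) = -35*A^7 - 105*A^3 - 105*A^-1 - 35*A^-5
  A^-1 * (35*d^2) = 35*A^3 + 70*A^-1 + 35*A^-5
  A^-3 * (21*d) = -21*A^-1 - 21*A^-5
  A^-5 * (7) = 7*A^-5
  A^-7 * (d) = -A^-5 - A^-9
Summing the groups: <K> = A^19 - A^15 + A^11 - A^7 + A^3 - A^-1 - A^-9
Normalise by the writhe: (-A^3)^(-w) = (-A^3)^(7) = -A^21, so f(A) = -A^21 * <K> = -A^40 + A^36 - A^32 + A^28 - A^24 + A^20 + A^12.
Substitute A = t^(-1/4), i.e. A^e → t^(-e/4): V(t) = t^-3 + t^-5 - t^-6 + t^-7 - t^-8 + t^-9 - t^-10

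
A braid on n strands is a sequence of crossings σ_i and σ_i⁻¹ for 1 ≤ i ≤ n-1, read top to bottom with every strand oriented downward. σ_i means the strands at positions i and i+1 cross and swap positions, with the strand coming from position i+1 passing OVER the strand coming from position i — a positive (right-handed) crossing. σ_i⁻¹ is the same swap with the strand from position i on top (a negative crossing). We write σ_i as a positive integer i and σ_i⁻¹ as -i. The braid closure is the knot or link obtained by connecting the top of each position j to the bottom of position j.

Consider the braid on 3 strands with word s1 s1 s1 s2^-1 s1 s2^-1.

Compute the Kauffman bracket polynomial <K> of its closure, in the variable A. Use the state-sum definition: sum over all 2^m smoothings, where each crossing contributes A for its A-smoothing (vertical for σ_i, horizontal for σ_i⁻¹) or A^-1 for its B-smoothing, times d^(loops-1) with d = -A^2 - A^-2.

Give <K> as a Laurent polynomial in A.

Braid: s1 s1 s1 s2^-1 s1 s2^-1 on 3 strands, 6 crossings.
Writhe w = (#positive) - (#negative) = 4 - 2 = 2.
Computing the Kauffman bracket via state sum. There are 2^6 = 64 states.
Smooth each crossing (0=||, 1=⌣⌢); contribution A^(Σ sign_k(1-2s_k)) * d^(L-1).
Tabulate the states by total A-exponent and number of loops L (A-exp: L × count):
  A^6: L=3 ×1
  A^4: L=2 ×6
  A^2: L=1 ×11, L=3 ×4
  A^0: L=2 ×19, L=4 ×1
  A^-2: L=3 ×15
  A^-4: L=4 ×6
  A^-6: L=5 ×1
Each group contributes A^e * Σ count * d^(L-1):
Powers of d = -A^2 - A^-2: d^2 = A^4 + 2 + A^-4; d^3 = -A^6 - 3*A^2 - 3*A^-2 - A^-6; d^4 = A^8 + 4*A^4 + 6 + 4*A^-4 + A^-8.
  A^6 * (d^2) = A^10 + 2*A^6 + A^2
  A^4 * (6*d) = -6*A^6 - 6*A^2
  A^2 * (11 + 4*d^2) = 4*A^6 + 19*A^2 + 4*A^-2
  A^0 * (19*d + d^3) = -A^6 - 22*A^2 - 22*A^-2 - A^-6
  A^-2 * (15*d^2) = 15*A^2 + 30*A^-2 + 15*A^-6
  A^-4 * (6*d^3) = -6*A^2 - 18*A^-2 - 18*A^-6 - 6*A^-10
  A^-6 * (d^4) = A^2 + 4*A^-2 + 6*A^-6 + 4*A^-10 + A^-14
Summing the groups: <K> = A^10 - A^6 + 2*A^2 - 2*A^-2 + 2*A^-6 - 2*A^-10 + A^-14

Answer: A^10 - A^6 + 2*A^2 - 2*A^-2 + 2*A^-6 - 2*A^-10 + A^-14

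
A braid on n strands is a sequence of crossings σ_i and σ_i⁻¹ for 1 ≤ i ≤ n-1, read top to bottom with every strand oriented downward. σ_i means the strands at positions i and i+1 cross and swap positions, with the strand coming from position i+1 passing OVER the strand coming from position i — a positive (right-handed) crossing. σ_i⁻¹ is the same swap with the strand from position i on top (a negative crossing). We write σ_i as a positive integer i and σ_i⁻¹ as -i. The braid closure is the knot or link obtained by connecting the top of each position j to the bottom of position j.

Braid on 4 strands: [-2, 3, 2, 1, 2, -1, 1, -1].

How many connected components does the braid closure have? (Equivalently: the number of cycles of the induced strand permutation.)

Track the strand permutation on 4 strands, starting from identity.
  step 1: s2^-1 swaps positions 2,3 -> [1 3 2 4]
  step 2: s3 swaps positions 3,4 -> [1 3 4 2]
  step 3: s2 swaps positions 2,3 -> [1 4 3 2]
  step 4: s1 swaps positions 1,2 -> [4 1 3 2]
  step 5: s2 swaps positions 2,3 -> [4 3 1 2]
  step 6: s1^-1 swaps positions 1,2 -> [3 4 1 2]
  step 7: s1 swaps positions 1,2 -> [4 3 1 2]
  step 8: s1^-1 swaps positions 1,2 -> [3 4 1 2]
Final permutation (position -> original strand): [3 4 1 2]
Closure components = cycle count of this permutation = 2.

Answer: 2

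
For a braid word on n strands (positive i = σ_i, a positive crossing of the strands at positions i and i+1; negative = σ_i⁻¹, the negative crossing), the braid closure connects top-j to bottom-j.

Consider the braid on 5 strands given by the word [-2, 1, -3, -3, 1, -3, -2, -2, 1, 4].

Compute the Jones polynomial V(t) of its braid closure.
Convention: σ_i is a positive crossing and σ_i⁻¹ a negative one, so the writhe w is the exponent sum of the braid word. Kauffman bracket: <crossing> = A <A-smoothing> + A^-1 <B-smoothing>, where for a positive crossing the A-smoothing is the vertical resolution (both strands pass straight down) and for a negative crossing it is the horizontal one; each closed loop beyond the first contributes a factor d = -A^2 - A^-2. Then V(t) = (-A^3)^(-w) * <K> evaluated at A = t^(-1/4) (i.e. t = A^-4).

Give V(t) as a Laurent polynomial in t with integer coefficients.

The presented braid s2^-1 s1 s3^-1 s3^-1 s1 s3^-1 s2^-1 s2^-1 s1 s4 on 5 strands reduces by inverse Markov moves (closure unchanged at each step):
  Destabilize: the word has the form β·s4 where s4 occurs only as the final letter (β ∈ B_4); drop it and the last strand → 4 strands.
Reduced to β = s2^-1 s1 s3^-1 s3^-1 s1 s3^-1 s2^-1 s2^-1 s1 on 4 strands, 9 crossings.
Compute on β:
Braid: s2^-1 s1 s3^-1 s3^-1 s1 s3^-1 s2^-1 s2^-1 s1 on 4 strands, 9 crossings.
Writhe w = (#positive) - (#negative) = 3 - 6 = -3.
Computing the Kauffman bracket via state sum. There are 2^9 = 512 states.
Smooth each crossing (0=||, 1=⌣⌢); contribution A^(Σ sign_k(1-2s_k)) * d^(L-1).
Tabulate the states by total A-exponent and number of loops L (A-exp: L × count):
  A^9: L=6 ×1
  A^7: L=5 ×9
  A^5: L=4 ×35, L=6 ×1
  A^3: L=3 ×73, L=5 ×11
  A^1: L=2 ×81, L=4 ×44, L=6 ×1
  A^-1: L=1 ×39, L=3 ×77, L=5 ×10
  A^-3: L=2 ×55, L=4 ×28, L=6 ×1
  A^-5: L=3 ×32, L=5 ×4
  A^-7: L=4 ×9
  A^-9: L=5 ×1
Each group contributes A^e * Σ count * d^(L-1):
Powers of d = -A^2 - A^-2: d^2 = A^4 + 2 + A^-4; d^3 = -A^6 - 3*A^2 - 3*A^-2 - A^-6; d^4 = A^8 + 4*A^4 + 6 + 4*A^-4 + A^-8; d^5 = -A^10 - 5*A^6 - 10*A^2 - 10*A^-2 - 5*A^-6 - A^-10.
  A^9 * (d^5) = -A^19 - 5*A^15 - 10*A^11 - 10*A^7 - 5*A^3 - A^-1
  A^7 * (9*d^4) = 9*A^15 + 36*A^11 + 54*A^7 + 36*A^3 + 9*A^-1
  A^5 * (35*d^3 + d^5) = -A^15 - 40*A^11 - 115*A^7 - 115*A^3 - 40*A^-1 - A^-5
  A^3 * (73*d^2 + 11*d^4) = 11*A^11 + 117*A^7 + 212*A^3 + 117*A^-1 + 11*A^-5
  A^1 * (81*d + 44*d^3 + d^5) = -A^11 - 49*A^7 - 223*A^3 - 223*A^-1 - 49*A^-5 - A^-9
  A^-1 * (39 + 77*d^2 + 10*d^4) = 10*A^7 + 117*A^3 + 253*A^-1 + 117*A^-5 + 10*A^-9
  A^-3 * (55*d + 28*d^3 + d^5) = -A^7 - 33*A^3 - 149*A^-1 - 149*A^-5 - 33*A^-9 - A^-13
  A^-5 * (32*d^2 + 4*d^4) = 4*A^3 + 48*A^-1 + 88*A^-5 + 48*A^-9 + 4*A^-13
  A^-7 * (9*d^3) = -9*A^-1 - 27*A^-5 - 27*A^-9 - 9*A^-13
  A^-9 * (d^4) = A^-1 + 4*A^-5 + 6*A^-9 + 4*A^-13 + A^-17
Summing the groups: <K> = -A^19 + 3*A^15 - 4*A^11 + 6*A^7 - 7*A^3 + 6*A^-1 - 6*A^-5 + 3*A^-9 - 2*A^-13 + A^-17
Normalise by the writhe: (-A^3)^(-w) = (-A^3)^(3) = -A^9, so f(A) = -A^9 * <K> = A^28 - 3*A^24 + 4*A^20 - 6*A^16 + 7*A^12 - 6*A^8 + 6*A^4 - 3 + 2*A^-4 - A^-8.
Substitute A = t^(-1/4), i.e. A^e → t^(-e/4): V(t) = -t^2 + 2*t - 3 + 6*t^-1 - 6*t^-2 + 7*t^-3 - 6*t^-4 + 4*t^-5 - 3*t^-6 + t^-7

Answer: -t^2 + 2*t - 3 + 6*t^-1 - 6*t^-2 + 7*t^-3 - 6*t^-4 + 4*t^-5 - 3*t^-6 + t^-7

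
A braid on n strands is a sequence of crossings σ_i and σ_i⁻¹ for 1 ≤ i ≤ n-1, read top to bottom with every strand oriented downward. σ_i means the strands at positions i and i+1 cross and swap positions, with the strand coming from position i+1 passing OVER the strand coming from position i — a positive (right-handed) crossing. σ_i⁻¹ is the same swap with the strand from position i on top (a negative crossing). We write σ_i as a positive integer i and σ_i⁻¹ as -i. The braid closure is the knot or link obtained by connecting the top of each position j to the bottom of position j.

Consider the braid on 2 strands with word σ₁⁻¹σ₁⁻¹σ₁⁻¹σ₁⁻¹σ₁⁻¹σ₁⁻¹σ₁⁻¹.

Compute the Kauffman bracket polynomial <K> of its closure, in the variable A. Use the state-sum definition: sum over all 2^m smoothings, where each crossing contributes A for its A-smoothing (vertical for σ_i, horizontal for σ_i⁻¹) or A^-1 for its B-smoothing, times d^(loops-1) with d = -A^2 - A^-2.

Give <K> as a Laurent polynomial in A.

Braid: s1^-1 s1^-1 s1^-1 s1^-1 s1^-1 s1^-1 s1^-1 on 2 strands, 7 crossings.
Writhe w = (#positive) - (#negative) = 0 - 7 = -7.
Enumerate smoothing states for the bracket polynomial. There are 2^7 = 128 states.
Smooth each crossing (0=||, 1=⌣⌢); contribution A^(Σ sign_k(1-2s_k)) * d^(L-1).
Tabulate the states by total A-exponent and number of loops L (A-exp: L × count):
  A^7: L=7 ×1
  A^5: L=6 ×7
  A^3: L=5 ×21
  A^1: L=4 ×35
  A^-1: L=3 ×35
  A^-3: L=2 ×21
  A^-5: L=1 ×7
  A^-7: L=2 ×1
Each group contributes A^e * Σ count * d^(L-1):
Powers of d = -A^2 - A^-2: d^2 = A^4 + 2 + A^-4; d^3 = -A^6 - 3*A^2 - 3*A^-2 - A^-6; d^4 = A^8 + 4*A^4 + 6 + 4*A^-4 + A^-8; d^5 = -A^10 - 5*A^6 - 10*A^2 - 10*A^-2 - 5*A^-6 - A^-10; d^6 = A^12 + 6*A^8 + 15*A^4 + 20 + 15*A^-4 + 6*A^-8 + A^-12.
  A^7 * (d^6) = A^19 + 6*A^15 + 15*A^11 + 20*A^7 + 15*A^3 + 6*A^-1 + A^-5
  A^5 * (7*d^5) = -7*A^15 - 35*A^11 - 70*A^7 - 70*A^3 - 35*A^-1 - 7*A^-5
  A^3 * (21*d^4) = 21*A^11 + 84*A^7 + 126*A^3 + 84*A^-1 + 21*A^-5
  A^1 * (35*d^3) = -35*A^7 - 105*A^3 - 105*A^-1 - 35*A^-5
  A^-1 * (35*d^2) = 35*A^3 + 70*A^-1 + 35*A^-5
  A^-3 * (21*d) = -21*A^-1 - 21*A^-5
  A^-5 * (7) = 7*A^-5
  A^-7 * (d) = -A^-5 - A^-9
Summing the groups: <K> = A^19 - A^15 + A^11 - A^7 + A^3 - A^-1 - A^-9

Answer: A^19 - A^15 + A^11 - A^7 + A^3 - A^-1 - A^-9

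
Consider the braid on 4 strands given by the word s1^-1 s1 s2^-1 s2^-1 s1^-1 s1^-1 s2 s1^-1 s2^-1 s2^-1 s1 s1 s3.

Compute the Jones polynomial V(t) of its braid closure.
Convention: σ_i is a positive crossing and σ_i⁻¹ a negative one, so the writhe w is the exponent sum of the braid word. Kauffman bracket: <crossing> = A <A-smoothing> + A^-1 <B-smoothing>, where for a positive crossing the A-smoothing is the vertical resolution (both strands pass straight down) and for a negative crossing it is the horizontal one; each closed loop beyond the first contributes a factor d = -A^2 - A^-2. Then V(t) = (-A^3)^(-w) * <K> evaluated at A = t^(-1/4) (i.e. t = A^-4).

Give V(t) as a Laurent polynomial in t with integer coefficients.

The presented braid s1^-1 s1 s2^-1 s2^-1 s1^-1 s1^-1 s2 s1^-1 s2^-1 s2^-1 s1 s1 s3 on 4 strands reduces by inverse Markov moves (closure unchanged at each step):
  Destabilize: the word has the form β·s3 where s3 occurs only as the final letter (β ∈ B_3); drop it and the last strand → 3 strands.
  Deconjugate: the word is γ·β·γ⁻¹ with γ = s1^-1 (prefix) and γ⁻¹ = s1 (suffix); strip both.
Reduced to β = s1 s2^-1 s2^-1 s1^-1 s1^-1 s2 s1^-1 s2^-1 s2^-1 s1 on 3 strands, 10 crossings.
Compute on β:
Braid: s1 s2^-1 s2^-1 s1^-1 s1^-1 s2 s1^-1 s2^-1 s2^-1 s1 on 3 strands, 10 crossings.
Writhe w = (#positive) - (#negative) = 3 - 7 = -4.
Computing the Kauffman bracket via state sum. There are 2^10 = 1024 states.
Each crossing splits two ways (0=vertical, 1=horizontal). The state's weight is A^(#A-smoothings - #B-smoothings) * d^(loops - 1).
Tabulate the states by total A-exponent and number of loops L (A-exp: L × count):
  A^10: L=6 ×1
  A^8: L=5 ×10
  A^6: L=4 ×43, L=6 ×2
  A^4: L=3 ×98, L=5 ×22
  A^2: L=2 ×118, L=4 ×88, L=6 ×4
  A^0: L=1 ×60, L=3 ×162, L=5 ×30
  A^-2: L=2 ×128, L=4 ×79, L=6 ×3
  A^-4: L=1 ×23, L=3 ×84, L=5 ×13
  A^-6: L=2 ×27, L=4 ×18
  A^-8: L=1 ×2, L=3 ×8
  A^-10: L=2 ×1
Each group contributes A^e * Σ count * d^(L-1):
Powers of d = -A^2 - A^-2: d^2 = A^4 + 2 + A^-4; d^3 = -A^6 - 3*A^2 - 3*A^-2 - A^-6; d^4 = A^8 + 4*A^4 + 6 + 4*A^-4 + A^-8; d^5 = -A^10 - 5*A^6 - 10*A^2 - 10*A^-2 - 5*A^-6 - A^-10.
  A^10 * (d^5) = -A^20 - 5*A^16 - 10*A^12 - 10*A^8 - 5*A^4 - 1
  A^8 * (10*d^4) = 10*A^16 + 40*A^12 + 60*A^8 + 40*A^4 + 10
  A^6 * (43*d^3 + 2*d^5) = -2*A^16 - 53*A^12 - 149*A^8 - 149*A^4 - 53 - 2*A^-4
  A^4 * (98*d^2 + 22*d^4) = 22*A^12 + 186*A^8 + 328*A^4 + 186 + 22*A^-4
  A^2 * (118*d + 88*d^3 + 4*d^5) = -4*A^12 - 108*A^8 - 422*A^4 - 422 - 108*A^-4 - 4*A^-8
  A^0 * (60 + 162*d^2 + 30*d^4) = 30*A^8 + 282*A^4 + 564 + 282*A^-4 + 30*A^-8
  A^-2 * (128*d + 79*d^3 + 3*d^5) = -3*A^8 - 94*A^4 - 395 - 395*A^-4 - 94*A^-8 - 3*A^-12
  A^-4 * (23 + 84*d^2 + 13*d^4) = 13*A^4 + 136 + 269*A^-4 + 136*A^-8 + 13*A^-12
  A^-6 * (27*d + 18*d^3) = -18 - 81*A^-4 - 81*A^-8 - 18*A^-12
  A^-8 * (2 + 8*d^2) = 8*A^-4 + 18*A^-8 + 8*A^-12
  A^-10 * (d) = -A^-8 - A^-12
Summing the groups: <K> = -A^20 + 3*A^16 - 5*A^12 + 6*A^8 - 7*A^4 + 7 - 5*A^-4 + 4*A^-8 - A^-12
Normalise by the writhe: (-A^3)^(-w) = (-A^3)^(4) = A^12, so f(A) = A^12 * <K> = -A^32 + 3*A^28 - 5*A^24 + 6*A^20 - 7*A^16 + 7*A^12 - 5*A^8 + 4*A^4 - 1.
Substitute A = t^(-1/4), i.e. A^e → t^(-e/4): V(t) = -1 + 4*t^-1 - 5*t^-2 + 7*t^-3 - 7*t^-4 + 6*t^-5 - 5*t^-6 + 3*t^-7 - t^-8

Answer: -1 + 4*t^-1 - 5*t^-2 + 7*t^-3 - 7*t^-4 + 6*t^-5 - 5*t^-6 + 3*t^-7 - t^-8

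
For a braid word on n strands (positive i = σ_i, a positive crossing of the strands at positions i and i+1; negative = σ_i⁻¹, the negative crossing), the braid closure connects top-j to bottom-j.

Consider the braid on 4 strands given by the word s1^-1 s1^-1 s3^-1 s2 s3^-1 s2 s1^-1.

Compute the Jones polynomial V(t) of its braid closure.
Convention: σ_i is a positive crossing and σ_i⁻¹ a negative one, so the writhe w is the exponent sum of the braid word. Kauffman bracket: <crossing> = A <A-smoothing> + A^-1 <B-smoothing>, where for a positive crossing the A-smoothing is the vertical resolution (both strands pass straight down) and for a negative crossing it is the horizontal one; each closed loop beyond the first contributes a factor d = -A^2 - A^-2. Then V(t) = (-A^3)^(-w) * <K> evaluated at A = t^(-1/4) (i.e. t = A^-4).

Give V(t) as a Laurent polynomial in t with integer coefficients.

Braid: s1^-1 s1^-1 s3^-1 s2 s3^-1 s2 s1^-1 on 4 strands, 7 crossings.
Writhe w = (#positive) - (#negative) = 2 - 5 = -3.
Enumerate smoothing states for the bracket polynomial. There are 2^7 = 128 states.
For each crossing: s=0 is the vertical smoothing, s=1 horizontal. Crossing k contributes A^(sign_k * (1 - 2*s_k)); loop factor d = -A^2 - A^-2.
Tabulate the states by total A-exponent and number of loops L (A-exp: L × count):
  A^7: L=5 ×1
  A^5: L=4 ×7
  A^3: L=3 ×20, L=5 ×1
  A^1: L=2 ×27, L=4 ×8
  A^-1: L=1 ×15, L=3 ×19, L=5 ×1
  A^-3: L=2 ×17, L=4 ×4
  A^-5: L=3 ×7
  A^-7: L=4 ×1
Each group contributes A^e * Σ count * d^(L-1):
Powers of d = -A^2 - A^-2: d^2 = A^4 + 2 + A^-4; d^3 = -A^6 - 3*A^2 - 3*A^-2 - A^-6; d^4 = A^8 + 4*A^4 + 6 + 4*A^-4 + A^-8.
  A^7 * (d^4) = A^15 + 4*A^11 + 6*A^7 + 4*A^3 + A^-1
  A^5 * (7*d^3) = -7*A^11 - 21*A^7 - 21*A^3 - 7*A^-1
  A^3 * (20*d^2 + d^4) = A^11 + 24*A^7 + 46*A^3 + 24*A^-1 + A^-5
  A^1 * (27*d + 8*d^3) = -8*A^7 - 51*A^3 - 51*A^-1 - 8*A^-5
  A^-1 * (15 + 19*d^2 + d^4) = A^7 + 23*A^3 + 59*A^-1 + 23*A^-5 + A^-9
  A^-3 * (17*d + 4*d^3) = -4*A^3 - 29*A^-1 - 29*A^-5 - 4*A^-9
  A^-5 * (7*d^2) = 7*A^-1 + 14*A^-5 + 7*A^-9
  A^-7 * (d^3) = -A^-1 - 3*A^-5 - 3*A^-9 - A^-13
Summing the groups: <K> = A^15 - 2*A^11 + 2*A^7 - 3*A^3 + 3*A^-1 - 2*A^-5 + A^-9 - A^-13
Normalise by the writhe: (-A^3)^(-w) = (-A^3)^(3) = -A^9, so f(A) = -A^9 * <K> = -A^24 + 2*A^20 - 2*A^16 + 3*A^12 - 3*A^8 + 2*A^4 - 1 + A^-4.
Substitute A = t^(-1/4), i.e. A^e → t^(-e/4): V(t) = t - 1 + 2*t^-1 - 3*t^-2 + 3*t^-3 - 2*t^-4 + 2*t^-5 - t^-6

Answer: t - 1 + 2*t^-1 - 3*t^-2 + 3*t^-3 - 2*t^-4 + 2*t^-5 - t^-6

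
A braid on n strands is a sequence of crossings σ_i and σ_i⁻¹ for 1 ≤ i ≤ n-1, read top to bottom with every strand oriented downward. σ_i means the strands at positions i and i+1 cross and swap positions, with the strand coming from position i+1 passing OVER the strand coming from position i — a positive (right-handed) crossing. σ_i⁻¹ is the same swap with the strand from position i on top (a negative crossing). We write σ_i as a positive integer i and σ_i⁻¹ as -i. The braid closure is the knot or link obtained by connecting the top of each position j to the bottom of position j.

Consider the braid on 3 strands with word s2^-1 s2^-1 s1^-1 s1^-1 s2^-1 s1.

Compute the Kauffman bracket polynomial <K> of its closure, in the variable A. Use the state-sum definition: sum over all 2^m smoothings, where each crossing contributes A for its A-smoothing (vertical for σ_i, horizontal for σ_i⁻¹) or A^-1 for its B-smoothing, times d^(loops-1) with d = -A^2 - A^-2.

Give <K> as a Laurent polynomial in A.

Braid: s2^-1 s2^-1 s1^-1 s1^-1 s2^-1 s1 on 3 strands, 6 crossings.
Writhe w = (#positive) - (#negative) = 1 - 5 = -4.
Enumerate smoothing states for the bracket polynomial. There are 2^6 = 64 states.
Smooth each crossing (0=||, 1=⌣⌢); contribution A^(Σ sign_k(1-2s_k)) * d^(L-1).
Tabulate the states by total A-exponent and number of loops L (A-exp: L × count):
  A^6: L=4 ×1
  A^4: L=3 ×6
  A^2: L=2 ×13, L=4 ×2
  A^0: L=1 ×10, L=3 ×10
  A^-2: L=2 ×14, L=4 ×1
  A^-4: L=1 ×3, L=3 ×3
  A^-6: L=2 ×1
Each group contributes A^e * Σ count * d^(L-1):
Powers of d = -A^2 - A^-2: d^2 = A^4 + 2 + A^-4; d^3 = -A^6 - 3*A^2 - 3*A^-2 - A^-6.
  A^6 * (d^3) = -A^12 - 3*A^8 - 3*A^4 - 1
  A^4 * (6*d^2) = 6*A^8 + 12*A^4 + 6
  A^2 * (13*d + 2*d^3) = -2*A^8 - 19*A^4 - 19 - 2*A^-4
  A^0 * (10 + 10*d^2) = 10*A^4 + 30 + 10*A^-4
  A^-2 * (14*d + d^3) = -A^4 - 17 - 17*A^-4 - A^-8
  A^-4 * (3 + 3*d^2) = 3 + 9*A^-4 + 3*A^-8
  A^-6 * (d) = -A^-4 - A^-8
Summing the groups: <K> = -A^12 + A^8 - A^4 + 2 - A^-4 + A^-8

Answer: -A^12 + A^8 - A^4 + 2 - A^-4 + A^-8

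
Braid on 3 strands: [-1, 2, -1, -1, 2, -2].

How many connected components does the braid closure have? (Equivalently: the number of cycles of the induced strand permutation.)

1

Derivation:
Track the strand permutation on 3 strands, starting from identity.
  step 1: s1^-1 swaps positions 1,2 -> [2 1 3]
  step 2: s2 swaps positions 2,3 -> [2 3 1]
  step 3: s1^-1 swaps positions 1,2 -> [3 2 1]
  step 4: s1^-1 swaps positions 1,2 -> [2 3 1]
  step 5: s2 swaps positions 2,3 -> [2 1 3]
  step 6: s2^-1 swaps positions 2,3 -> [2 3 1]
Final permutation (position -> original strand): [2 3 1]
Closure components = cycle count of this permutation = 1.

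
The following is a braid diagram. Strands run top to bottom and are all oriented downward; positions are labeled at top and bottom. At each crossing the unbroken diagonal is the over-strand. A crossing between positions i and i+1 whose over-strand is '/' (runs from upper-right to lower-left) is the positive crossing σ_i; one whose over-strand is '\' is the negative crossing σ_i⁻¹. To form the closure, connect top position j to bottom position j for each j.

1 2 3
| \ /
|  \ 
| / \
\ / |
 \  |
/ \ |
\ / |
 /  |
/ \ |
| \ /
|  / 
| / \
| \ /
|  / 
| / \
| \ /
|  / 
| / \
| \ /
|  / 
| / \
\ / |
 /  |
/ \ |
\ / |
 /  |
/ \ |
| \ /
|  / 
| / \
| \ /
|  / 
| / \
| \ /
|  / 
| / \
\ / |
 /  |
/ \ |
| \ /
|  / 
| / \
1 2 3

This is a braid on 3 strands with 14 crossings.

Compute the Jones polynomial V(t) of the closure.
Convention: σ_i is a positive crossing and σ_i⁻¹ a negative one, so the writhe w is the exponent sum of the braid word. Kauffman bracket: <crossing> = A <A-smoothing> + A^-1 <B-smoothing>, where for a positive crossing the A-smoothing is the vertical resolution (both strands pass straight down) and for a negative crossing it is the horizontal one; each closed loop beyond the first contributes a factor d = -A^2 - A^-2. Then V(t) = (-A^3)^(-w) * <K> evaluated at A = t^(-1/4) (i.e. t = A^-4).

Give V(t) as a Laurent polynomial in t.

Reading the diagram top to bottom ('/'-over between positions i,i+1 = s_i, '\'-over = s_i^-1): braid word = s2^-1 s1^-1 s1 s2 s2 s2 s2 s1 s1 s2 s2 s2 s1 s2.
The presented braid s2^-1 s1^-1 s1 s2 s2 s2 s2 s1 s1 s2 s2 s2 s1 s2 on 3 strands reduces by inverse Markov moves (closure unchanged at each step):
  Deconjugate: the word is γ·β·γ⁻¹ with γ = s2^-1 s1^-1 (prefix) and γ⁻¹ = s1 s2 (suffix); strip both.
Reduced to β = s1 s2 s2 s2 s2 s1 s1 s2 s2 s2 on 3 strands, 10 crossings.
Compute on β:
Braid: s1 s2 s2 s2 s2 s1 s1 s2 s2 s2 on 3 strands, 10 crossings.
Writhe w = (#positive) - (#negative) = 10 - 0 = 10.
State-sum expansion of <K>. There are 2^10 = 1024 states.
For each crossing: s=0 is the vertical smoothing, s=1 horizontal. Crossing k contributes A^(sign_k * (1 - 2*s_k)); loop factor d = -A^2 - A^-2.
Tabulate the states by total A-exponent and number of loops L (A-exp: L × count):
  A^10: L=3 ×1
  A^8: L=2 ×10
  A^6: L=1 ×21, L=3 ×24
  A^4: L=2 ×84, L=4 ×36
  A^2: L=1 ×24, L=3 ×151, L=5 ×35
  A^0: L=2 ×72, L=4 ×159, L=6 ×21
  A^-2: L=3 ×98, L=5 ×105, L=7 ×7
  A^-4: L=4 ×76, L=6 ×43, L=8 ×1
  A^-6: L=5 ×35, L=7 ×10
  A^-8: L=6 ×9, L=8 ×1
  A^-10: L=7 ×1
Each group contributes A^e * Σ count * d^(L-1):
Powers of d = -A^2 - A^-2: d^2 = A^4 + 2 + A^-4; d^3 = -A^6 - 3*A^2 - 3*A^-2 - A^-6; d^4 = A^8 + 4*A^4 + 6 + 4*A^-4 + A^-8; d^5 = -A^10 - 5*A^6 - 10*A^2 - 10*A^-2 - 5*A^-6 - A^-10; d^6 = A^12 + 6*A^8 + 15*A^4 + 20 + 15*A^-4 + 6*A^-8 + A^-12; d^7 = -A^14 - 7*A^10 - 21*A^6 - 35*A^2 - 35*A^-2 - 21*A^-6 - 7*A^-10 - A^-14.
  A^10 * (d^2) = A^14 + 2*A^10 + A^6
  A^8 * (10*d) = -10*A^10 - 10*A^6
  A^6 * (21 + 24*d^2) = 24*A^10 + 69*A^6 + 24*A^2
  A^4 * (84*d + 36*d^3) = -36*A^10 - 192*A^6 - 192*A^2 - 36*A^-2
  A^2 * (24 + 151*d^2 + 35*d^4) = 35*A^10 + 291*A^6 + 536*A^2 + 291*A^-2 + 35*A^-6
  A^0 * (72*d + 159*d^3 + 21*d^5) = -21*A^10 - 264*A^6 - 759*A^2 - 759*A^-2 - 264*A^-6 - 21*A^-10
  A^-2 * (98*d^2 + 105*d^4 + 7*d^6) = 7*A^10 + 147*A^6 + 623*A^2 + 966*A^-2 + 623*A^-6 + 147*A^-10 + 7*A^-14
  A^-4 * (76*d^3 + 43*d^5 + d^7) = -A^10 - 50*A^6 - 312*A^2 - 693*A^-2 - 693*A^-6 - 312*A^-10 - 50*A^-14 - A^-18
  A^-6 * (35*d^4 + 10*d^6) = 10*A^6 + 95*A^2 + 290*A^-2 + 410*A^-6 + 290*A^-10 + 95*A^-14 + 10*A^-18
  A^-8 * (9*d^5 + d^7) = -A^6 - 16*A^2 - 66*A^-2 - 125*A^-6 - 125*A^-10 - 66*A^-14 - 16*A^-18 - A^-22
  A^-10 * (d^6) = A^2 + 6*A^-2 + 15*A^-6 + 20*A^-10 + 15*A^-14 + 6*A^-18 + A^-22
Summing the groups: <K> = A^14 + A^6 - A^-2 + A^-6 - A^-10 + A^-14 - A^-18
Normalise by the writhe: (-A^3)^(-w) = (-A^3)^(-10) = A^-30, so f(A) = A^-30 * <K> = A^-16 + A^-24 - A^-32 + A^-36 - A^-40 + A^-44 - A^-48.
Substitute A = t^(-1/4), i.e. A^e → t^(-e/4): V(t) = -t^12 + t^11 - t^10 + t^9 - t^8 + t^6 + t^4

Answer: -t^12 + t^11 - t^10 + t^9 - t^8 + t^6 + t^4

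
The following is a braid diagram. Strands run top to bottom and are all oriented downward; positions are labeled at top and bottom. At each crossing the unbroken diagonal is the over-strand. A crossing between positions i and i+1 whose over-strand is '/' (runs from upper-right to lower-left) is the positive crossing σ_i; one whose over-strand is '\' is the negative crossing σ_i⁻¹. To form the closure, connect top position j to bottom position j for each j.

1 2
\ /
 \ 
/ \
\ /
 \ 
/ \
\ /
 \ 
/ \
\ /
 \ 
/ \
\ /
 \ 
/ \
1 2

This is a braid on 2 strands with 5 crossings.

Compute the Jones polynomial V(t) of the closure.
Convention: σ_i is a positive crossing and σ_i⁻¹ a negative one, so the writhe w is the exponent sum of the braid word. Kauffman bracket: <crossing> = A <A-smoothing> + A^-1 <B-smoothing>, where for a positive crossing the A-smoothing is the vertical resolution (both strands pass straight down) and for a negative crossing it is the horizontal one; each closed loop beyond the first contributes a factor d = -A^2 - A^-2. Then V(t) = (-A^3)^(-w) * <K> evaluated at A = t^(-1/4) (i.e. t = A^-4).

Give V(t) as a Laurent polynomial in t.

t^-2 + t^-4 - t^-5 + t^-6 - t^-7

Derivation:
Reading the diagram top to bottom ('/'-over between positions i,i+1 = s_i, '\'-over = s_i^-1): braid word = s1^-1 s1^-1 s1^-1 s1^-1 s1^-1.
Braid: s1^-1 s1^-1 s1^-1 s1^-1 s1^-1 on 2 strands, 5 crossings.
Writhe w = (#positive) - (#negative) = 0 - 5 = -5.
Enumerate smoothing states for the bracket polynomial. There are 2^5 = 32 states.
For each crossing: s=0 is the vertical smoothing, s=1 horizontal. Crossing k contributes A^(sign_k * (1 - 2*s_k)); loop factor d = -A^2 - A^-2.
  state 00000: A-exp=-5, loops=2, term = A^-5 * d^1
  state 00001: A-exp=-3, loops=1, term = A^-3 * d^0
  state 00010: A-exp=-3, loops=1, term = A^-3 * d^0
  state 00011: A-exp=-1, loops=2, term = A^-1 * d^1
  state 00100: A-exp=-3, loops=1, term = A^-3 * d^0
  state 00101: A-exp=-1, loops=2, term = A^-1 * d^1
  state 00110: A-exp=-1, loops=2, term = A^-1 * d^1
  state 00111: A-exp=+1, loops=3, term = A^1 * d^2
  state 01000: A-exp=-3, loops=1, term = A^-3 * d^0
  state 01001: A-exp=-1, loops=2, term = A^-1 * d^1
  state 01010: A-exp=-1, loops=2, term = A^-1 * d^1
  state 01011: A-exp=+1, loops=3, term = A^1 * d^2
  state 01100: A-exp=-1, loops=2, term = A^-1 * d^1
  state 01101: A-exp=+1, loops=3, term = A^1 * d^2
  state 01110: A-exp=+1, loops=3, term = A^1 * d^2
  state 01111: A-exp=+3, loops=4, term = A^3 * d^3
  state 10000: A-exp=-3, loops=1, term = A^-3 * d^0
  state 10001: A-exp=-1, loops=2, term = A^-1 * d^1
  state 10010: A-exp=-1, loops=2, term = A^-1 * d^1
  state 10011: A-exp=+1, loops=3, term = A^1 * d^2
  state 10100: A-exp=-1, loops=2, term = A^-1 * d^1
  state 10101: A-exp=+1, loops=3, term = A^1 * d^2
  state 10110: A-exp=+1, loops=3, term = A^1 * d^2
  state 10111: A-exp=+3, loops=4, term = A^3 * d^3
  state 11000: A-exp=-1, loops=2, term = A^-1 * d^1
  state 11001: A-exp=+1, loops=3, term = A^1 * d^2
  state 11010: A-exp=+1, loops=3, term = A^1 * d^2
  state 11011: A-exp=+3, loops=4, term = A^3 * d^3
  state 11100: A-exp=+1, loops=3, term = A^1 * d^2
  state 11101: A-exp=+3, loops=4, term = A^3 * d^3
  state 11110: A-exp=+3, loops=4, term = A^3 * d^3
  state 11111: A-exp=+5, loops=5, term = A^5 * d^4
Collect the terms by A-exponent (count of states per loop number):
Powers of d = -A^2 - A^-2: d^2 = A^4 + 2 + A^-4; d^3 = -A^6 - 3*A^2 - 3*A^-2 - A^-6; d^4 = A^8 + 4*A^4 + 6 + 4*A^-4 + A^-8.
  A^5 * (d^4) = A^13 + 4*A^9 + 6*A^5 + 4*A + A^-3
  A^3 * (5*d^3) = -5*A^9 - 15*A^5 - 15*A - 5*A^-3
  A^1 * (10*d^2) = 10*A^5 + 20*A + 10*A^-3
  A^-1 * (10*d) = -10*A - 10*A^-3
  A^-3 * (5) = 5*A^-3
  A^-5 * (d) = -A^-3 - A^-7
Summing the groups: <K> = A^13 - A^9 + A^5 - A - A^-7
Normalise by the writhe: (-A^3)^(-w) = (-A^3)^(5) = -A^15, so f(A) = -A^15 * <K> = -A^28 + A^24 - A^20 + A^16 + A^8.
Substitute A = t^(-1/4), i.e. A^e → t^(-e/4): V(t) = t^-2 + t^-4 - t^-5 + t^-6 - t^-7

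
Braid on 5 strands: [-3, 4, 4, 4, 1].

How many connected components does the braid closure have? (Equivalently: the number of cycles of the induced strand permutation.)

2

Derivation:
Track the strand permutation on 5 strands, starting from identity.
  step 1: s3^-1 swaps positions 3,4 -> [1 2 4 3 5]
  step 2: s4 swaps positions 4,5 -> [1 2 4 5 3]
  step 3: s4 swaps positions 4,5 -> [1 2 4 3 5]
  step 4: s4 swaps positions 4,5 -> [1 2 4 5 3]
  step 5: s1 swaps positions 1,2 -> [2 1 4 5 3]
Final permutation (position -> original strand): [2 1 4 5 3]
Closure components = cycle count of this permutation = 2.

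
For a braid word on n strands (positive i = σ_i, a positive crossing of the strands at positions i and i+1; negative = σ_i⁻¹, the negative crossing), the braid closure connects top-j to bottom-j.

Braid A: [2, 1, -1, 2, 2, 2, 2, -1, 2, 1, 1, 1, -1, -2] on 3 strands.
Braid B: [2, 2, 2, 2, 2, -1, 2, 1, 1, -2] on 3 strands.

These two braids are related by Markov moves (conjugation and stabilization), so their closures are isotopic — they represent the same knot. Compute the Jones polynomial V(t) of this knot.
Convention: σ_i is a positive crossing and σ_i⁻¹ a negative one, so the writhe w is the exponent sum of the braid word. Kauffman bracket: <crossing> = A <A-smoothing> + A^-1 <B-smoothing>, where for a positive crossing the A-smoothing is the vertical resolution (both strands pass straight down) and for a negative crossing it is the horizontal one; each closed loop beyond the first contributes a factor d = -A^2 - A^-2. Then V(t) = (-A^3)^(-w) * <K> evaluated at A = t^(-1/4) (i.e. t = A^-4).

-t^9 + t^8 - 2*t^7 + 3*t^6 - 2*t^5 + 2*t^4 - t^3 + t^2

Derivation:
Markov-equivalent braids have isotopic closures, hence identical knot invariants. Strip the Markov moves from each word to reach a common short braid β, then compute V(t) once on β.
Braid A: s2 s1 s1^-1 s2 s2 s2 s2 s1^-1 s2 s1 s1 s1 s1^-1 s2^-1 on 3 strands reduces by inverse Markov moves (closure unchanged at each step):
  Deconjugate: the word is γ·β·γ⁻¹ with γ = s2 (prefix) and γ⁻¹ = s2^-1 (suffix); strip both.
  Deconjugate: the word is γ·β·γ⁻¹ with γ = s1 s1^-1 (prefix) and γ⁻¹ = s1 s1^-1 (suffix); strip both.
Reduced to β = s2 s2 s2 s2 s1^-1 s2 s1 s1 on 3 strands, 8 crossings.
Braid B: s2 s2 s2 s2 s2 s1^-1 s2 s1 s1 s2^-1 on 3 strands reduces by inverse Markov moves (closure unchanged at each step):
  Deconjugate: the word is γ·β·γ⁻¹ with γ = s2 (prefix) and γ⁻¹ = s2^-1 (suffix); strip both.
Reduced to β = s2 s2 s2 s2 s1^-1 s2 s1 s1 on 3 strands, 8 crossings.
Both give the same β = s2 s2 s2 s2 s1^-1 s2 s1 s1 on 3 strands, so one state sum suffices:
Braid: s2 s2 s2 s2 s1^-1 s2 s1 s1 on 3 strands, 8 crossings.
Writhe w = (#positive) - (#negative) = 7 - 1 = 6.
State-sum expansion of <K>. There are 2^8 = 256 states.
Each crossing splits two ways (0=vertical, 1=horizontal). The state's weight is A^(#A-smoothings - #B-smoothings) * d^(loops - 1).
Tabulate the states by total A-exponent and number of loops L (A-exp: L × count):
  A^8: L=2 ×1
  A^6: L=1 ×5, L=3 ×3
  A^4: L=2 ×27, L=4 ×1
  A^2: L=1 ×18, L=3 ×38
  A^0: L=2 ×41, L=4 ×29
  A^-2: L=3 ×44, L=5 ×12
  A^-4: L=4 ×26, L=6 ×2
  A^-6: L=5 ×8
  A^-8: L=6 ×1
Each group contributes A^e * Σ count * d^(L-1):
Powers of d = -A^2 - A^-2: d^2 = A^4 + 2 + A^-4; d^3 = -A^6 - 3*A^2 - 3*A^-2 - A^-6; d^4 = A^8 + 4*A^4 + 6 + 4*A^-4 + A^-8; d^5 = -A^10 - 5*A^6 - 10*A^2 - 10*A^-2 - 5*A^-6 - A^-10.
  A^8 * (d) = -A^10 - A^6
  A^6 * (5 + 3*d^2) = 3*A^10 + 11*A^6 + 3*A^2
  A^4 * (27*d + d^3) = -A^10 - 30*A^6 - 30*A^2 - A^-2
  A^2 * (18 + 38*d^2) = 38*A^6 + 94*A^2 + 38*A^-2
  A^0 * (41*d + 29*d^3) = -29*A^6 - 128*A^2 - 128*A^-2 - 29*A^-6
  A^-2 * (44*d^2 + 12*d^4) = 12*A^6 + 92*A^2 + 160*A^-2 + 92*A^-6 + 12*A^-10
  A^-4 * (26*d^3 + 2*d^5) = -2*A^6 - 36*A^2 - 98*A^-2 - 98*A^-6 - 36*A^-10 - 2*A^-14
  A^-6 * (8*d^4) = 8*A^2 + 32*A^-2 + 48*A^-6 + 32*A^-10 + 8*A^-14
  A^-8 * (d^5) = -A^2 - 5*A^-2 - 10*A^-6 - 10*A^-10 - 5*A^-14 - A^-18
Summing the groups: <K> = A^10 - A^6 + 2*A^2 - 2*A^-2 + 3*A^-6 - 2*A^-10 + A^-14 - A^-18
Normalise by the writhe: (-A^3)^(-w) = (-A^3)^(-6) = A^-18, so f(A) = A^-18 * <K> = A^-8 - A^-12 + 2*A^-16 - 2*A^-20 + 3*A^-24 - 2*A^-28 + A^-32 - A^-36.
Substitute A = t^(-1/4), i.e. A^e → t^(-e/4): V(t) = -t^9 + t^8 - 2*t^7 + 3*t^6 - 2*t^5 + 2*t^4 - t^3 + t^2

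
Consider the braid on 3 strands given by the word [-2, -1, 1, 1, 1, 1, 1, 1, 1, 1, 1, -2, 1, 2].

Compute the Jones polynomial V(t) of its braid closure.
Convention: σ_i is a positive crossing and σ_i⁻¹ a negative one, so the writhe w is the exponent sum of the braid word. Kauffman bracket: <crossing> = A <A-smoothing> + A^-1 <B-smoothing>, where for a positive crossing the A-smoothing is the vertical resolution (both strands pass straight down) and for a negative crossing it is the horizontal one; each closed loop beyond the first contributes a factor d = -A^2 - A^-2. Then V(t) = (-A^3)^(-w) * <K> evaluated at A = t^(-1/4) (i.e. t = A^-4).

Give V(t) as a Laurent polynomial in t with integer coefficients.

-t^13 + t^12 - t^11 + t^10 - t^9 + t^8 - t^7 + t^6 + t^4

Derivation:
The presented braid s2^-1 s1^-1 s1 s1 s1 s1 s1 s1 s1 s1 s1 s2^-1 s1 s2 on 3 strands reduces by inverse Markov moves (closure unchanged at each step):
  Deconjugate: the word is γ·β·γ⁻¹ with γ = s2^-1 s1^-1 (prefix) and γ⁻¹ = s1 s2 (suffix); strip both.
  Destabilize: the word has the form β·s2^-1 where s2^-1 occurs only as the final letter (β ∈ B_2); drop it and the last strand → 2 strands.
Reduced to β = s1 s1 s1 s1 s1 s1 s1 s1 s1 on 2 strands, 9 crossings.
Compute on β:
Braid: s1 s1 s1 s1 s1 s1 s1 s1 s1 on 2 strands, 9 crossings.
Writhe w = (#positive) - (#negative) = 9 - 0 = 9.
Enumerate smoothing states for the bracket polynomial. There are 2^9 = 512 states.
For each crossing: s=0 is the vertical smoothing, s=1 horizontal. Crossing k contributes A^(sign_k * (1 - 2*s_k)); loop factor d = -A^2 - A^-2.
Tabulate the states by total A-exponent and number of loops L (A-exp: L × count):
  A^9: L=2 ×1
  A^7: L=1 ×9
  A^5: L=2 ×36
  A^3: L=3 ×84
  A^1: L=4 ×126
  A^-1: L=5 ×126
  A^-3: L=6 ×84
  A^-5: L=7 ×36
  A^-7: L=8 ×9
  A^-9: L=9 ×1
Each group contributes A^e * Σ count * d^(L-1):
Powers of d = -A^2 - A^-2: d^2 = A^4 + 2 + A^-4; d^3 = -A^6 - 3*A^2 - 3*A^-2 - A^-6; d^4 = A^8 + 4*A^4 + 6 + 4*A^-4 + A^-8; d^5 = -A^10 - 5*A^6 - 10*A^2 - 10*A^-2 - 5*A^-6 - A^-10; d^6 = A^12 + 6*A^8 + 15*A^4 + 20 + 15*A^-4 + 6*A^-8 + A^-12; d^7 = -A^14 - 7*A^10 - 21*A^6 - 35*A^2 - 35*A^-2 - 21*A^-6 - 7*A^-10 - A^-14; d^8 = A^16 + 8*A^12 + 28*A^8 + 56*A^4 + 70 + 56*A^-4 + 28*A^-8 + 8*A^-12 + A^-16.
  A^9 * (d) = -A^11 - A^7
  A^7 * (9) = 9*A^7
  A^5 * (36*d) = -36*A^7 - 36*A^3
  A^3 * (84*d^2) = 84*A^7 + 168*A^3 + 84*A^-1
  A^1 * (126*d^3) = -126*A^7 - 378*A^3 - 378*A^-1 - 126*A^-5
  A^-1 * (126*d^4) = 126*A^7 + 504*A^3 + 756*A^-1 + 504*A^-5 + 126*A^-9
  A^-3 * (84*d^5) = -84*A^7 - 420*A^3 - 840*A^-1 - 840*A^-5 - 420*A^-9 - 84*A^-13
  A^-5 * (36*d^6) = 36*A^7 + 216*A^3 + 540*A^-1 + 720*A^-5 + 540*A^-9 + 216*A^-13 + 36*A^-17
  A^-7 * (9*d^7) = -9*A^7 - 63*A^3 - 189*A^-1 - 315*A^-5 - 315*A^-9 - 189*A^-13 - 63*A^-17 - 9*A^-21
  A^-9 * (d^8) = A^7 + 8*A^3 + 28*A^-1 + 56*A^-5 + 70*A^-9 + 56*A^-13 + 28*A^-17 + 8*A^-21 + A^-25
Summing the groups: <K> = -A^11 - A^3 + A^-1 - A^-5 + A^-9 - A^-13 + A^-17 - A^-21 + A^-25
Normalise by the writhe: (-A^3)^(-w) = (-A^3)^(-9) = -A^-27, so f(A) = -A^-27 * <K> = A^-16 + A^-24 - A^-28 + A^-32 - A^-36 + A^-40 - A^-44 + A^-48 - A^-52.
Substitute A = t^(-1/4), i.e. A^e → t^(-e/4): V(t) = -t^13 + t^12 - t^11 + t^10 - t^9 + t^8 - t^7 + t^6 + t^4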